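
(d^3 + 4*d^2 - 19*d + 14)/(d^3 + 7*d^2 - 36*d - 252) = (d^2 - 3*d + 2)/(d^2 - 36)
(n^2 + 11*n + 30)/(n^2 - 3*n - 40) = (n + 6)/(n - 8)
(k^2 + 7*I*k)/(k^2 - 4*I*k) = (k + 7*I)/(k - 4*I)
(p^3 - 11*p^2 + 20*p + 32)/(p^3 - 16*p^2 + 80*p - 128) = (p + 1)/(p - 4)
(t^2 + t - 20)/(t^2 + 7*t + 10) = (t - 4)/(t + 2)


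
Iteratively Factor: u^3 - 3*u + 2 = (u - 1)*(u^2 + u - 2) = (u - 1)^2*(u + 2)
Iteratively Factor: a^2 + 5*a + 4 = (a + 1)*(a + 4)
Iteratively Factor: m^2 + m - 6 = (m - 2)*(m + 3)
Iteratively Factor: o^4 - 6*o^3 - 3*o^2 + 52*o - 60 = (o + 3)*(o^3 - 9*o^2 + 24*o - 20) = (o - 2)*(o + 3)*(o^2 - 7*o + 10) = (o - 2)^2*(o + 3)*(o - 5)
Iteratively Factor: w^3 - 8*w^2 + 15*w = (w - 5)*(w^2 - 3*w) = w*(w - 5)*(w - 3)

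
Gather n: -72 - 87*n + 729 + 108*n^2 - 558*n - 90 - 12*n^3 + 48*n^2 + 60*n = -12*n^3 + 156*n^2 - 585*n + 567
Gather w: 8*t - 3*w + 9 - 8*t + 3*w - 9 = 0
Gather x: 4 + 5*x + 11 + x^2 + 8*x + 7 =x^2 + 13*x + 22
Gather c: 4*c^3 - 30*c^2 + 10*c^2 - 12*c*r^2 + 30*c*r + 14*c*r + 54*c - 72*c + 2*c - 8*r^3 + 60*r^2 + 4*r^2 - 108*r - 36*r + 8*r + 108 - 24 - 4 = 4*c^3 - 20*c^2 + c*(-12*r^2 + 44*r - 16) - 8*r^3 + 64*r^2 - 136*r + 80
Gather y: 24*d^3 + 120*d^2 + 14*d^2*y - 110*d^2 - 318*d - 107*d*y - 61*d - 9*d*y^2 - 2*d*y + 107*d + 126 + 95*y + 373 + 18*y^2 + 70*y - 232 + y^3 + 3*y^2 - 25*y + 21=24*d^3 + 10*d^2 - 272*d + y^3 + y^2*(21 - 9*d) + y*(14*d^2 - 109*d + 140) + 288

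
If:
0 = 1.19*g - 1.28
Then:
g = 1.08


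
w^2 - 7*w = w*(w - 7)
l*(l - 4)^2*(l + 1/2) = l^4 - 15*l^3/2 + 12*l^2 + 8*l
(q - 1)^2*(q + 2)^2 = q^4 + 2*q^3 - 3*q^2 - 4*q + 4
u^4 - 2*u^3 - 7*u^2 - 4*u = u*(u - 4)*(u + 1)^2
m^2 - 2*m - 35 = (m - 7)*(m + 5)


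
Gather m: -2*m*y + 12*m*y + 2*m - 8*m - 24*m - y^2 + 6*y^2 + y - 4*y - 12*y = m*(10*y - 30) + 5*y^2 - 15*y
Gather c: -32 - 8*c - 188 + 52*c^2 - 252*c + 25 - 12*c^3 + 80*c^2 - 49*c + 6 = -12*c^3 + 132*c^2 - 309*c - 189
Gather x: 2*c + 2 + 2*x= 2*c + 2*x + 2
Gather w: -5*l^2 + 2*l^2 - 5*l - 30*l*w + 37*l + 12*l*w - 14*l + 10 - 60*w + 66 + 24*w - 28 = -3*l^2 + 18*l + w*(-18*l - 36) + 48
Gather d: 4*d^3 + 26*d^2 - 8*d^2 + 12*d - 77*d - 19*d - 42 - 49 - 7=4*d^3 + 18*d^2 - 84*d - 98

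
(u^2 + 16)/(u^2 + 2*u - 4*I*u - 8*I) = (u + 4*I)/(u + 2)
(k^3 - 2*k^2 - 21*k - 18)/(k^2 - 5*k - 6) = k + 3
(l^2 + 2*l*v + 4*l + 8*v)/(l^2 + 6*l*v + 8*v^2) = (l + 4)/(l + 4*v)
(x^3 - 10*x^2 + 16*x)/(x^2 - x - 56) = x*(x - 2)/(x + 7)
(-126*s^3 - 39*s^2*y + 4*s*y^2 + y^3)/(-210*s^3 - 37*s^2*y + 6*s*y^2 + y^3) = (3*s + y)/(5*s + y)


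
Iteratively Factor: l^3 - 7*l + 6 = (l - 1)*(l^2 + l - 6) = (l - 2)*(l - 1)*(l + 3)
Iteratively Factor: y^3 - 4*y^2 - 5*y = (y - 5)*(y^2 + y) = y*(y - 5)*(y + 1)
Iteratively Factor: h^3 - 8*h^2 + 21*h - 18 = (h - 3)*(h^2 - 5*h + 6) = (h - 3)^2*(h - 2)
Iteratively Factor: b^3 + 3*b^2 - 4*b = (b - 1)*(b^2 + 4*b) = b*(b - 1)*(b + 4)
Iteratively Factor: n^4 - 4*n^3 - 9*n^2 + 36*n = (n)*(n^3 - 4*n^2 - 9*n + 36) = n*(n + 3)*(n^2 - 7*n + 12) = n*(n - 3)*(n + 3)*(n - 4)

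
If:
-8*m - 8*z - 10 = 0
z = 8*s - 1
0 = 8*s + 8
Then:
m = 31/4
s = -1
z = -9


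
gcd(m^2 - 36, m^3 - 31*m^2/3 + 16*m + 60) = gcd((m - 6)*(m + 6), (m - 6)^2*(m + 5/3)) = m - 6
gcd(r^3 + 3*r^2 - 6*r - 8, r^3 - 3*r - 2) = r^2 - r - 2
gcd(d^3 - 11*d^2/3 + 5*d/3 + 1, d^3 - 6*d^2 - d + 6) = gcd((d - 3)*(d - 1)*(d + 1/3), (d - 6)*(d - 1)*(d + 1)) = d - 1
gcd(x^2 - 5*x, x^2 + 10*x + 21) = 1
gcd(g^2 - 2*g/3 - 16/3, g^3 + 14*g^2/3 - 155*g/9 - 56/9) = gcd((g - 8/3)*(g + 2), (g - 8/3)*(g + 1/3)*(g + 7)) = g - 8/3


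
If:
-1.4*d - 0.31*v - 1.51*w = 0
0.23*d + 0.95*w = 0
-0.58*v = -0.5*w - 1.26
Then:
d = -0.69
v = 2.32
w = 0.17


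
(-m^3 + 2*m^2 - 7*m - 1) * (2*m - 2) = -2*m^4 + 6*m^3 - 18*m^2 + 12*m + 2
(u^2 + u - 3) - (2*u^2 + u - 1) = -u^2 - 2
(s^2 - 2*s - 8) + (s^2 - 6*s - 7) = 2*s^2 - 8*s - 15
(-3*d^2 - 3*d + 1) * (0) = 0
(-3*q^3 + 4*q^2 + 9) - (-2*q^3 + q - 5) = -q^3 + 4*q^2 - q + 14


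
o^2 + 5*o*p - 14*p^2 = (o - 2*p)*(o + 7*p)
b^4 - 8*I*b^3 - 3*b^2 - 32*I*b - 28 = (b - 7*I)*(b - 2*I)*(b - I)*(b + 2*I)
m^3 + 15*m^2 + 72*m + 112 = (m + 4)^2*(m + 7)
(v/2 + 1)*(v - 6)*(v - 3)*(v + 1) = v^4/2 - 3*v^3 - 7*v^2/2 + 18*v + 18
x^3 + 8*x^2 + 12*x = x*(x + 2)*(x + 6)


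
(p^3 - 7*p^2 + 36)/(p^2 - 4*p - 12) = p - 3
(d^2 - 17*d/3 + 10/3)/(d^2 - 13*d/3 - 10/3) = (3*d - 2)/(3*d + 2)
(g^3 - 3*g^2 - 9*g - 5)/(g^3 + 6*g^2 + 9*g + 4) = (g - 5)/(g + 4)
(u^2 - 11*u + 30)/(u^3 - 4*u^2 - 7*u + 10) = (u - 6)/(u^2 + u - 2)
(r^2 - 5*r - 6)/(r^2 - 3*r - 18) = (r + 1)/(r + 3)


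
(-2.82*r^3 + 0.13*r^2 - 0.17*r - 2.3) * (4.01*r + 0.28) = -11.3082*r^4 - 0.2683*r^3 - 0.6453*r^2 - 9.2706*r - 0.644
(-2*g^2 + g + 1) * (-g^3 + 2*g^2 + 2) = 2*g^5 - 5*g^4 + g^3 - 2*g^2 + 2*g + 2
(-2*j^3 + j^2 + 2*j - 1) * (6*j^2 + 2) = -12*j^5 + 6*j^4 + 8*j^3 - 4*j^2 + 4*j - 2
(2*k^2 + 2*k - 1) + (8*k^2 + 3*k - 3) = 10*k^2 + 5*k - 4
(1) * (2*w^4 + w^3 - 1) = 2*w^4 + w^3 - 1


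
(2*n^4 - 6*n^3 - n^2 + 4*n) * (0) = 0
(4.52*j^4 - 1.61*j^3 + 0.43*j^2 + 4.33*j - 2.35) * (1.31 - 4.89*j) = -22.1028*j^5 + 13.7941*j^4 - 4.2118*j^3 - 20.6104*j^2 + 17.1638*j - 3.0785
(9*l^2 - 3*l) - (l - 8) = 9*l^2 - 4*l + 8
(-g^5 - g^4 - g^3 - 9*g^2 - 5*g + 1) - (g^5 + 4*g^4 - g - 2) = -2*g^5 - 5*g^4 - g^3 - 9*g^2 - 4*g + 3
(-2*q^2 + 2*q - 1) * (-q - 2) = 2*q^3 + 2*q^2 - 3*q + 2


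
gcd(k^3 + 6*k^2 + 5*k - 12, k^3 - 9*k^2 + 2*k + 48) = 1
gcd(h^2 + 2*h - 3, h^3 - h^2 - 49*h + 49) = h - 1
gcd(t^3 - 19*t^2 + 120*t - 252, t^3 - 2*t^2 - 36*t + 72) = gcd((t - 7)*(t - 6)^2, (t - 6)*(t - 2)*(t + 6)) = t - 6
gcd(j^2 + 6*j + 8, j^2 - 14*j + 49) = 1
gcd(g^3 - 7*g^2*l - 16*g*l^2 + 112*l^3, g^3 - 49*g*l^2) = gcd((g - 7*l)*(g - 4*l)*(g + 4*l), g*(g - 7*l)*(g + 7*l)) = g - 7*l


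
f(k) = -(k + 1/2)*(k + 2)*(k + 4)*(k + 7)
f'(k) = -(k + 1/2)*(k + 2)*(k + 4) - (k + 1/2)*(k + 2)*(k + 7) - (k + 1/2)*(k + 4)*(k + 7) - (k + 2)*(k + 4)*(k + 7)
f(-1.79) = 3.12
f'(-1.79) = 14.45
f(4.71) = -3565.62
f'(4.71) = -1929.63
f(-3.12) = -10.02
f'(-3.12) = -1.20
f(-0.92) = 8.49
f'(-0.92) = -8.20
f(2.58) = -889.22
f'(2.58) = -710.82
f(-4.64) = 16.51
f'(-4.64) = -29.04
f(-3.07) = -10.05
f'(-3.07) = -0.06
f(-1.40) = 7.86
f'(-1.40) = 8.80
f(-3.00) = -10.00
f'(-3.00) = 1.50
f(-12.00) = -4600.00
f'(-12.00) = 2355.00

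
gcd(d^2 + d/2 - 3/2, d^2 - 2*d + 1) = d - 1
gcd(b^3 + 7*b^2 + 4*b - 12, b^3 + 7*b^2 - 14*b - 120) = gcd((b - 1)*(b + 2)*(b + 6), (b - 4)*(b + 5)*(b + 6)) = b + 6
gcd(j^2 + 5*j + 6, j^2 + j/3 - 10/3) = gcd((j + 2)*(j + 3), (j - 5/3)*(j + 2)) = j + 2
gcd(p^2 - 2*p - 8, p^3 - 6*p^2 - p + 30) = p + 2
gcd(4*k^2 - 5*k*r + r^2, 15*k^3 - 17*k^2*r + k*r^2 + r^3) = -k + r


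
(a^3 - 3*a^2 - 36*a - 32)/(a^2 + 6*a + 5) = (a^2 - 4*a - 32)/(a + 5)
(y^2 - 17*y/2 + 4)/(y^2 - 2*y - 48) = (y - 1/2)/(y + 6)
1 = 1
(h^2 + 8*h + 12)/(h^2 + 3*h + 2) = (h + 6)/(h + 1)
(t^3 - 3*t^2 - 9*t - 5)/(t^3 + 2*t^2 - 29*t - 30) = (t + 1)/(t + 6)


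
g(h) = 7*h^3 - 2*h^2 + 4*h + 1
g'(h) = 21*h^2 - 4*h + 4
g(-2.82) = -183.17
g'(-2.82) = 182.28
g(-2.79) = -177.75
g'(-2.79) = 178.63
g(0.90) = 8.08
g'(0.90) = 17.41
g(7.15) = 2486.04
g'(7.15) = 1048.97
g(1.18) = 14.44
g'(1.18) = 28.52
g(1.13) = 13.07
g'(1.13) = 26.29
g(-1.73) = -48.15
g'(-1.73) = 73.77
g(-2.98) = -213.93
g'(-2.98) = 202.41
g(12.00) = 11857.00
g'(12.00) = 2980.00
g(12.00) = 11857.00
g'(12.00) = 2980.00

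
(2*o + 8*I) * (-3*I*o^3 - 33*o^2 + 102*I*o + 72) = -6*I*o^4 - 42*o^3 - 60*I*o^2 - 672*o + 576*I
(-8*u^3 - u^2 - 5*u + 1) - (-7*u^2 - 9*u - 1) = -8*u^3 + 6*u^2 + 4*u + 2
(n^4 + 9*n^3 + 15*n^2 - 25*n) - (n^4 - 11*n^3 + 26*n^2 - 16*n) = 20*n^3 - 11*n^2 - 9*n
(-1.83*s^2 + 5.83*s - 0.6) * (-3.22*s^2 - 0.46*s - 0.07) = 5.8926*s^4 - 17.9308*s^3 - 0.6217*s^2 - 0.1321*s + 0.042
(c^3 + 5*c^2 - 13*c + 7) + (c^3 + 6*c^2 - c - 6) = 2*c^3 + 11*c^2 - 14*c + 1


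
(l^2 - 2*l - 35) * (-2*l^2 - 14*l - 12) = -2*l^4 - 10*l^3 + 86*l^2 + 514*l + 420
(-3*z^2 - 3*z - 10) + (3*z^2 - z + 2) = -4*z - 8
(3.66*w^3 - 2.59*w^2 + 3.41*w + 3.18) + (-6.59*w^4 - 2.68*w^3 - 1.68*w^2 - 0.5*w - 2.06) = -6.59*w^4 + 0.98*w^3 - 4.27*w^2 + 2.91*w + 1.12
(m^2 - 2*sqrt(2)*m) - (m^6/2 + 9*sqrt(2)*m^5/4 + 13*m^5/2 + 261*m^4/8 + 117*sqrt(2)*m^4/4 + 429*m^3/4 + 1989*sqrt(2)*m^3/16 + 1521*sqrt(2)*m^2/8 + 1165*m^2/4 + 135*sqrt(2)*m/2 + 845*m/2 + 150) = -m^6/2 - 13*m^5/2 - 9*sqrt(2)*m^5/4 - 117*sqrt(2)*m^4/4 - 261*m^4/8 - 1989*sqrt(2)*m^3/16 - 429*m^3/4 - 1161*m^2/4 - 1521*sqrt(2)*m^2/8 - 845*m/2 - 139*sqrt(2)*m/2 - 150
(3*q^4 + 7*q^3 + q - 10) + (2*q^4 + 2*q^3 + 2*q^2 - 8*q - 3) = 5*q^4 + 9*q^3 + 2*q^2 - 7*q - 13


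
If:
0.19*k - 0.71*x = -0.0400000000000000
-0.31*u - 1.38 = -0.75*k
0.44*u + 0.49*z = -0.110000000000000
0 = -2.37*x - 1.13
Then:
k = -1.99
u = -9.27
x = -0.48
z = 8.10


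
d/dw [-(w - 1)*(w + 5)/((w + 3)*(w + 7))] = 2*(-3*w^2 - 26*w - 67)/(w^4 + 20*w^3 + 142*w^2 + 420*w + 441)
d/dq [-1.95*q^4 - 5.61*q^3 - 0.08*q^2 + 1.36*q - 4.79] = -7.8*q^3 - 16.83*q^2 - 0.16*q + 1.36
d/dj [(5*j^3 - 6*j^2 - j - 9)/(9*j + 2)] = (90*j^3 - 24*j^2 - 24*j + 79)/(81*j^2 + 36*j + 4)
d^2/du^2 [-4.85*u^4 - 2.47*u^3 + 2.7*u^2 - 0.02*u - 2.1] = -58.2*u^2 - 14.82*u + 5.4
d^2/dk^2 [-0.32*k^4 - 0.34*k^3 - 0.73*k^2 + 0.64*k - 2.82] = -3.84*k^2 - 2.04*k - 1.46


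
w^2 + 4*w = w*(w + 4)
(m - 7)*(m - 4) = m^2 - 11*m + 28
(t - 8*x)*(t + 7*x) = t^2 - t*x - 56*x^2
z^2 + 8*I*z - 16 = (z + 4*I)^2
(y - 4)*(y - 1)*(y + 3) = y^3 - 2*y^2 - 11*y + 12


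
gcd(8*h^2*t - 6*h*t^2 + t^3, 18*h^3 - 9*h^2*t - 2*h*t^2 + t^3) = -2*h + t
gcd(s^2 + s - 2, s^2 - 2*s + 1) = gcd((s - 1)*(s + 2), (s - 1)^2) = s - 1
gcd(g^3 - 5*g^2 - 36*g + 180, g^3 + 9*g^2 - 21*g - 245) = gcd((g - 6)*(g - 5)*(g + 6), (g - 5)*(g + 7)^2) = g - 5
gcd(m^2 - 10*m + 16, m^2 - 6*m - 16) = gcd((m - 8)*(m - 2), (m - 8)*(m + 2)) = m - 8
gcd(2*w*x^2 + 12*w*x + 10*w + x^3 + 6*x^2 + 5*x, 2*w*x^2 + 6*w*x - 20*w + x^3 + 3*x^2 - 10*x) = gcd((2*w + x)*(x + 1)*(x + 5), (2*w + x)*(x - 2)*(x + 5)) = 2*w*x + 10*w + x^2 + 5*x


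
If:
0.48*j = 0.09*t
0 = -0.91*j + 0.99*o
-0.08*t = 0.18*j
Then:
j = 0.00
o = 0.00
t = 0.00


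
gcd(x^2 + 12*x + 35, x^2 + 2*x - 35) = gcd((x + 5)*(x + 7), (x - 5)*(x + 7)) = x + 7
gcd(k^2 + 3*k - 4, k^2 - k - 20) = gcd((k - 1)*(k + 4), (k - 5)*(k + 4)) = k + 4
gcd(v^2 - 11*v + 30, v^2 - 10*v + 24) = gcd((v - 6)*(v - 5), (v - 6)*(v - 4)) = v - 6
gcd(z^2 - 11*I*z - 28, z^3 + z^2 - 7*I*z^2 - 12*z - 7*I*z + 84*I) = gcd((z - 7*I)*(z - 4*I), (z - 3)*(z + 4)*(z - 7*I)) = z - 7*I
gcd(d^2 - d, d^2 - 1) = d - 1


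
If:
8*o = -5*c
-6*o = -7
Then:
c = -28/15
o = 7/6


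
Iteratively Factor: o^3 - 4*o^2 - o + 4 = (o - 4)*(o^2 - 1) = (o - 4)*(o + 1)*(o - 1)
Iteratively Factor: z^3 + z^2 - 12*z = (z)*(z^2 + z - 12) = z*(z + 4)*(z - 3)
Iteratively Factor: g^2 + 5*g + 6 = (g + 2)*(g + 3)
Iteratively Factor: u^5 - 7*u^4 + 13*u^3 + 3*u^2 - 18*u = (u - 2)*(u^4 - 5*u^3 + 3*u^2 + 9*u) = (u - 3)*(u - 2)*(u^3 - 2*u^2 - 3*u) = u*(u - 3)*(u - 2)*(u^2 - 2*u - 3) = u*(u - 3)*(u - 2)*(u + 1)*(u - 3)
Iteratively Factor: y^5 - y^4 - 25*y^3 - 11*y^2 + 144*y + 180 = (y + 3)*(y^4 - 4*y^3 - 13*y^2 + 28*y + 60) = (y + 2)*(y + 3)*(y^3 - 6*y^2 - y + 30) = (y + 2)^2*(y + 3)*(y^2 - 8*y + 15) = (y - 5)*(y + 2)^2*(y + 3)*(y - 3)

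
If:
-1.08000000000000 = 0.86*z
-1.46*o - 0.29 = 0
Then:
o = -0.20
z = -1.26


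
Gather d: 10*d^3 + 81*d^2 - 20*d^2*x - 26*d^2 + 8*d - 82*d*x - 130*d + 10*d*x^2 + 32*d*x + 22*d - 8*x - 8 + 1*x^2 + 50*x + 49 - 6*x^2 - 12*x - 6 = 10*d^3 + d^2*(55 - 20*x) + d*(10*x^2 - 50*x - 100) - 5*x^2 + 30*x + 35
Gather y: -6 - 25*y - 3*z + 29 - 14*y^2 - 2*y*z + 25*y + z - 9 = -14*y^2 - 2*y*z - 2*z + 14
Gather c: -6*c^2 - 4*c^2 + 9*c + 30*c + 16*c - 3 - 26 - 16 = -10*c^2 + 55*c - 45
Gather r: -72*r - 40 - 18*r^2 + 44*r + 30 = -18*r^2 - 28*r - 10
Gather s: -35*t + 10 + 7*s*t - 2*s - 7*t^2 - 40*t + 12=s*(7*t - 2) - 7*t^2 - 75*t + 22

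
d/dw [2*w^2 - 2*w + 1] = 4*w - 2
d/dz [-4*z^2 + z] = 1 - 8*z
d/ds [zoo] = 0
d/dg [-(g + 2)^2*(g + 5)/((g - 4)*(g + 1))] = (-g^4 + 6*g^3 + 63*g^2 + 112*g + 36)/(g^4 - 6*g^3 + g^2 + 24*g + 16)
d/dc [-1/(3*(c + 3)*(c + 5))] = 2*(c + 4)/(3*(c + 3)^2*(c + 5)^2)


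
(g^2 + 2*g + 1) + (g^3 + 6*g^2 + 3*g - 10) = g^3 + 7*g^2 + 5*g - 9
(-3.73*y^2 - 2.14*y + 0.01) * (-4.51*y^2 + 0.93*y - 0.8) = 16.8223*y^4 + 6.1825*y^3 + 0.9487*y^2 + 1.7213*y - 0.008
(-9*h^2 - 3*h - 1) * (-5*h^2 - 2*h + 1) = 45*h^4 + 33*h^3 + 2*h^2 - h - 1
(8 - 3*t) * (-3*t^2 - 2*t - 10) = 9*t^3 - 18*t^2 + 14*t - 80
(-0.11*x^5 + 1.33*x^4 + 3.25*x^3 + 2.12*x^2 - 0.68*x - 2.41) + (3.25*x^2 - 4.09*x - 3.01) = -0.11*x^5 + 1.33*x^4 + 3.25*x^3 + 5.37*x^2 - 4.77*x - 5.42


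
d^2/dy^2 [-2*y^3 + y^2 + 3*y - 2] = 2 - 12*y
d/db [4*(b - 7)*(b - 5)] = 8*b - 48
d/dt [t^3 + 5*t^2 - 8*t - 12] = 3*t^2 + 10*t - 8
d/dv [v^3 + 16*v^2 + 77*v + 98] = 3*v^2 + 32*v + 77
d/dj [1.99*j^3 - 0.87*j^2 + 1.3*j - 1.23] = 5.97*j^2 - 1.74*j + 1.3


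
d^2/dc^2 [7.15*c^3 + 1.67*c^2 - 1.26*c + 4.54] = 42.9*c + 3.34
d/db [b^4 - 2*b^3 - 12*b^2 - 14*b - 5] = 4*b^3 - 6*b^2 - 24*b - 14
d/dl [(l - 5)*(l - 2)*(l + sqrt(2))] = 3*l^2 - 14*l + 2*sqrt(2)*l - 7*sqrt(2) + 10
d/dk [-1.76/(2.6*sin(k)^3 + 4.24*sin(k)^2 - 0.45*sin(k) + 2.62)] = (13.728*sin(k)^2 + 14.9248*sin(k) - 0.792)*cos(k)/(2.6*sin(k)^3 + 4.24*sin(k)^2 - 0.45*sin(k) + 2.62)^2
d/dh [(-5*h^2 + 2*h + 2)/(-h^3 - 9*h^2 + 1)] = (3*h*(h + 6)*(-5*h^2 + 2*h + 2) + 2*(5*h - 1)*(h^3 + 9*h^2 - 1))/(h^3 + 9*h^2 - 1)^2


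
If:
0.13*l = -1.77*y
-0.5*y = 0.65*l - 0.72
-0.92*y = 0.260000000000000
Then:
No Solution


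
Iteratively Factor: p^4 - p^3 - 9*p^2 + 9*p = (p - 3)*(p^3 + 2*p^2 - 3*p) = p*(p - 3)*(p^2 + 2*p - 3) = p*(p - 3)*(p - 1)*(p + 3)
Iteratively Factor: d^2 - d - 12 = (d - 4)*(d + 3)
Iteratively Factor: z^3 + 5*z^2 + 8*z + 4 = (z + 2)*(z^2 + 3*z + 2) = (z + 2)^2*(z + 1)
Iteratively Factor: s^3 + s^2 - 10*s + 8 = (s + 4)*(s^2 - 3*s + 2) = (s - 2)*(s + 4)*(s - 1)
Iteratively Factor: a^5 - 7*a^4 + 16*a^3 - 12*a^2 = (a)*(a^4 - 7*a^3 + 16*a^2 - 12*a) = a^2*(a^3 - 7*a^2 + 16*a - 12) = a^2*(a - 3)*(a^2 - 4*a + 4) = a^2*(a - 3)*(a - 2)*(a - 2)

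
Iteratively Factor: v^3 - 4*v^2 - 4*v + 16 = (v - 2)*(v^2 - 2*v - 8) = (v - 2)*(v + 2)*(v - 4)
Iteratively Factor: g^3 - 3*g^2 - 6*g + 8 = (g - 4)*(g^2 + g - 2) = (g - 4)*(g + 2)*(g - 1)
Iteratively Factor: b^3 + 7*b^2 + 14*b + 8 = (b + 4)*(b^2 + 3*b + 2) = (b + 1)*(b + 4)*(b + 2)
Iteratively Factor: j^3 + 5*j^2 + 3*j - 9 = (j - 1)*(j^2 + 6*j + 9) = (j - 1)*(j + 3)*(j + 3)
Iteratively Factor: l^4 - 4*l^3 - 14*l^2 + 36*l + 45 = (l - 3)*(l^3 - l^2 - 17*l - 15) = (l - 5)*(l - 3)*(l^2 + 4*l + 3) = (l - 5)*(l - 3)*(l + 1)*(l + 3)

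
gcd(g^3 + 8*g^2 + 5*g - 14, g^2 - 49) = g + 7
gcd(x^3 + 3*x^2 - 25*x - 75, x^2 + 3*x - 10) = x + 5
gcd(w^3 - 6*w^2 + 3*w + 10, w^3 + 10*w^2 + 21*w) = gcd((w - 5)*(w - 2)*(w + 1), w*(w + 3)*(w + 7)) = 1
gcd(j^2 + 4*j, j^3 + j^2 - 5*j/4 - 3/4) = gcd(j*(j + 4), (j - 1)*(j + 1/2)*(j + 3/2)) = 1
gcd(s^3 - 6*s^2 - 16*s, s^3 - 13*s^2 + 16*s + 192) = s - 8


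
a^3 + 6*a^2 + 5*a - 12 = (a - 1)*(a + 3)*(a + 4)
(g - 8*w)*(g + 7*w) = g^2 - g*w - 56*w^2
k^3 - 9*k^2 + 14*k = k*(k - 7)*(k - 2)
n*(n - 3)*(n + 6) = n^3 + 3*n^2 - 18*n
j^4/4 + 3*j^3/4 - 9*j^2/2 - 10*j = j*(j/4 + 1/2)*(j - 4)*(j + 5)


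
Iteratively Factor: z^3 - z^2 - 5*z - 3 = (z - 3)*(z^2 + 2*z + 1) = (z - 3)*(z + 1)*(z + 1)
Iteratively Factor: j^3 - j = (j)*(j^2 - 1) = j*(j + 1)*(j - 1)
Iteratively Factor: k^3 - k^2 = (k)*(k^2 - k) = k*(k - 1)*(k)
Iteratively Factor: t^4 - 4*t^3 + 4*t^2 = (t - 2)*(t^3 - 2*t^2) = t*(t - 2)*(t^2 - 2*t) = t^2*(t - 2)*(t - 2)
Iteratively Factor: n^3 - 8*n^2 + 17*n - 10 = (n - 5)*(n^2 - 3*n + 2) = (n - 5)*(n - 1)*(n - 2)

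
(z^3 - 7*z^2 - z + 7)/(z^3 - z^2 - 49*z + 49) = (z + 1)/(z + 7)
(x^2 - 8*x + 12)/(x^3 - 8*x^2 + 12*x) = 1/x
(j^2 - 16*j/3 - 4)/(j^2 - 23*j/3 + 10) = (3*j + 2)/(3*j - 5)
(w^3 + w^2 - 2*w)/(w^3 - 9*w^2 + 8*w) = (w + 2)/(w - 8)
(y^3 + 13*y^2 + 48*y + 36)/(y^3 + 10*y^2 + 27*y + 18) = (y + 6)/(y + 3)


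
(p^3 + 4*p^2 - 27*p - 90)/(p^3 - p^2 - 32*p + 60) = (p + 3)/(p - 2)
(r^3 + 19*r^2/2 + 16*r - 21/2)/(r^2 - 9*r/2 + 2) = (r^2 + 10*r + 21)/(r - 4)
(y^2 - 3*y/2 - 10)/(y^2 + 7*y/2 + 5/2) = (y - 4)/(y + 1)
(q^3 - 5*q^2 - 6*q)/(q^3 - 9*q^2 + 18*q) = (q + 1)/(q - 3)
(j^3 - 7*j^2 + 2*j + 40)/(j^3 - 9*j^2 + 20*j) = (j + 2)/j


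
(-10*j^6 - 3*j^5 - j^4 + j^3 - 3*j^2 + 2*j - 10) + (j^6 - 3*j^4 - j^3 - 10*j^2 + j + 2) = -9*j^6 - 3*j^5 - 4*j^4 - 13*j^2 + 3*j - 8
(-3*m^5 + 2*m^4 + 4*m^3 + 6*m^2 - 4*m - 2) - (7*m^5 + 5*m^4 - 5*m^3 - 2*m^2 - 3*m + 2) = -10*m^5 - 3*m^4 + 9*m^3 + 8*m^2 - m - 4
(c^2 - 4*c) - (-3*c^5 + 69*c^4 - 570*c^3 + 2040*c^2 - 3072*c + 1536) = 3*c^5 - 69*c^4 + 570*c^3 - 2039*c^2 + 3068*c - 1536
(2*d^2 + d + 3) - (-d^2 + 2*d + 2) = 3*d^2 - d + 1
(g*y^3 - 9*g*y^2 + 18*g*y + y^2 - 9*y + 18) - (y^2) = g*y^3 - 9*g*y^2 + 18*g*y - 9*y + 18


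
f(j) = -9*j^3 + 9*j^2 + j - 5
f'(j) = -27*j^2 + 18*j + 1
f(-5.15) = 1457.87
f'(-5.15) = -807.81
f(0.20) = -4.51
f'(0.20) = 3.52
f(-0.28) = -4.38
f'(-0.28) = -6.16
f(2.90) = -145.91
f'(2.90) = -173.87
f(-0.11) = -4.99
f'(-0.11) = -1.31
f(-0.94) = 9.49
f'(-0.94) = -39.78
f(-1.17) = 20.56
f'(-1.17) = -57.02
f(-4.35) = 901.77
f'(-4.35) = -588.21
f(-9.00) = 7276.00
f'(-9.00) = -2348.00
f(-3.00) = 316.00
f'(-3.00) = -296.00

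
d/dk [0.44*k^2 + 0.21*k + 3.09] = 0.88*k + 0.21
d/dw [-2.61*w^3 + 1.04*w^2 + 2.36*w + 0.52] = -7.83*w^2 + 2.08*w + 2.36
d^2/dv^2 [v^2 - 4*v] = 2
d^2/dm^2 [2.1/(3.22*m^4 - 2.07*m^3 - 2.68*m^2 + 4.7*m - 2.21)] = ((-81.144*m^2 + 26.082*m + 11.256)*(-3.22*m^4 + 2.07*m^3 + 2.68*m^2 - 4.7*m + 2.21) - 2.1*(12.88*m^3 - 6.21*m^2 - 5.36*m + 4.7)*(25.76*m^3 - 12.42*m^2 - 10.72*m + 9.4))/(-3.22*m^4 + 2.07*m^3 + 2.68*m^2 - 4.7*m + 2.21)^3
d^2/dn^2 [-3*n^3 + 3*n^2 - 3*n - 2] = 6 - 18*n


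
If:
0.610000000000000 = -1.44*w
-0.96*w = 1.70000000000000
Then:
No Solution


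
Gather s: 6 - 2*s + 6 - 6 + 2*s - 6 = 0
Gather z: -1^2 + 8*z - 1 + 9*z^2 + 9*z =9*z^2 + 17*z - 2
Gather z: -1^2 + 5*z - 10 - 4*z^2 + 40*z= -4*z^2 + 45*z - 11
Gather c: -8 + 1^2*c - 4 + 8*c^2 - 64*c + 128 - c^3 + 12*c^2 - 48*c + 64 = -c^3 + 20*c^2 - 111*c + 180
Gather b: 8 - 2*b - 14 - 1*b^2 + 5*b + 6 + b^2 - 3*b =0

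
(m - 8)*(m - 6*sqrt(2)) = m^2 - 6*sqrt(2)*m - 8*m + 48*sqrt(2)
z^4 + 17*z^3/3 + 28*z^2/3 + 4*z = z*(z + 2/3)*(z + 2)*(z + 3)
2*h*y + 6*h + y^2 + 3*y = (2*h + y)*(y + 3)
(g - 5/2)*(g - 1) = g^2 - 7*g/2 + 5/2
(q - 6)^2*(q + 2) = q^3 - 10*q^2 + 12*q + 72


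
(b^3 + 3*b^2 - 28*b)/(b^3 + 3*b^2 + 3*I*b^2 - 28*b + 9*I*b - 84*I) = b/(b + 3*I)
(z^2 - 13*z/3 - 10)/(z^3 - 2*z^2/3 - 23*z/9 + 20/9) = 3*(z - 6)/(3*z^2 - 7*z + 4)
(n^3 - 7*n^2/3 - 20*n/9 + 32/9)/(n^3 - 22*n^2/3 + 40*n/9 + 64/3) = (n - 1)/(n - 6)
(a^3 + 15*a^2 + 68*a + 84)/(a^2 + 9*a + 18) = (a^2 + 9*a + 14)/(a + 3)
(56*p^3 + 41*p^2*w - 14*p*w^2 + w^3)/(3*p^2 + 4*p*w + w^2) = (56*p^2 - 15*p*w + w^2)/(3*p + w)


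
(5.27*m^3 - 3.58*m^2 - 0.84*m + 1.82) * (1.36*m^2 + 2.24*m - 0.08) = 7.1672*m^5 + 6.936*m^4 - 9.5832*m^3 + 0.88*m^2 + 4.144*m - 0.1456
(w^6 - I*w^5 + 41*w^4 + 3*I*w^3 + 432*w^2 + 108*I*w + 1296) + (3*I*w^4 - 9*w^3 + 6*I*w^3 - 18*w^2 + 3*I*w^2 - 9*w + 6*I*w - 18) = w^6 - I*w^5 + 41*w^4 + 3*I*w^4 - 9*w^3 + 9*I*w^3 + 414*w^2 + 3*I*w^2 - 9*w + 114*I*w + 1278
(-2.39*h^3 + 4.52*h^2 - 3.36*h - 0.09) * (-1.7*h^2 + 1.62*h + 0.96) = 4.063*h^5 - 11.5558*h^4 + 10.74*h^3 - 0.951000000000001*h^2 - 3.3714*h - 0.0864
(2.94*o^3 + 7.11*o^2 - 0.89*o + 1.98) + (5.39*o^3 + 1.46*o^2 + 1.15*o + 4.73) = 8.33*o^3 + 8.57*o^2 + 0.26*o + 6.71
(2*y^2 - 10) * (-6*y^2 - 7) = -12*y^4 + 46*y^2 + 70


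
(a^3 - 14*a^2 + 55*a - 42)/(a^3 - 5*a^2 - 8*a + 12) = (a - 7)/(a + 2)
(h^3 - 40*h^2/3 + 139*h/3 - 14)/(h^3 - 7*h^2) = 1 - 19/(3*h) + 2/h^2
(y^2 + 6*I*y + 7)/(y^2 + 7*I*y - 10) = (y^2 + 6*I*y + 7)/(y^2 + 7*I*y - 10)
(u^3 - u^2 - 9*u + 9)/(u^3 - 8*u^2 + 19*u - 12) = (u + 3)/(u - 4)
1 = 1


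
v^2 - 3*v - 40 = (v - 8)*(v + 5)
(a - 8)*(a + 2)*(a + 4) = a^3 - 2*a^2 - 40*a - 64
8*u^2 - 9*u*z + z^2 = (-8*u + z)*(-u + z)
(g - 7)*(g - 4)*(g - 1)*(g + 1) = g^4 - 11*g^3 + 27*g^2 + 11*g - 28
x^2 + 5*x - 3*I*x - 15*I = (x + 5)*(x - 3*I)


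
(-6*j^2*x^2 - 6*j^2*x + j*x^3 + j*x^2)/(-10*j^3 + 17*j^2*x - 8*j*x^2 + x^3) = j*x*(6*j*x + 6*j - x^2 - x)/(10*j^3 - 17*j^2*x + 8*j*x^2 - x^3)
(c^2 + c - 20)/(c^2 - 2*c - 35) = (c - 4)/(c - 7)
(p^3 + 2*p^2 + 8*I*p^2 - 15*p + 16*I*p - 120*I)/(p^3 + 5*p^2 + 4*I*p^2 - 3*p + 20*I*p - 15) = (p^2 + p*(-3 + 8*I) - 24*I)/(p^2 + 4*I*p - 3)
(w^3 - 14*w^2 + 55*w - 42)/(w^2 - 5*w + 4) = (w^2 - 13*w + 42)/(w - 4)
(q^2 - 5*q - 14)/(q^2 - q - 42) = (q + 2)/(q + 6)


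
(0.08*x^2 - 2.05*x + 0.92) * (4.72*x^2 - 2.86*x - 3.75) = 0.3776*x^4 - 9.9048*x^3 + 9.9054*x^2 + 5.0563*x - 3.45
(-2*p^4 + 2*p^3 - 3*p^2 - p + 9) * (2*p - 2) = -4*p^5 + 8*p^4 - 10*p^3 + 4*p^2 + 20*p - 18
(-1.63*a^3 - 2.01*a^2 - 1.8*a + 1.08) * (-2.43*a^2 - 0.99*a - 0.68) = 3.9609*a^5 + 6.498*a^4 + 7.4723*a^3 + 0.5244*a^2 + 0.1548*a - 0.7344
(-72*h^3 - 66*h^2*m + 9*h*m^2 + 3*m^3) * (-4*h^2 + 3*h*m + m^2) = 288*h^5 + 48*h^4*m - 306*h^3*m^2 - 51*h^2*m^3 + 18*h*m^4 + 3*m^5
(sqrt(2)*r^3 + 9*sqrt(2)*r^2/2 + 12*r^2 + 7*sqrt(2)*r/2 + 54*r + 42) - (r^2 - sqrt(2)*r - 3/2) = sqrt(2)*r^3 + 9*sqrt(2)*r^2/2 + 11*r^2 + 9*sqrt(2)*r/2 + 54*r + 87/2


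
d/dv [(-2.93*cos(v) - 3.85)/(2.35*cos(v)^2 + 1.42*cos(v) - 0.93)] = (6.8855*sin(v)^2 - 18.095*cos(v) - 15.0774)*sin(v)/(2.35*cos(v)^2 + 1.42*cos(v) - 0.93)^2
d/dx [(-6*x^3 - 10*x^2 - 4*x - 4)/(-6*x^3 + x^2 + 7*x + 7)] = 66*x*(-x^3 - 2*x^2 - 4*x - 2)/(36*x^6 - 12*x^5 - 83*x^4 - 70*x^3 + 63*x^2 + 98*x + 49)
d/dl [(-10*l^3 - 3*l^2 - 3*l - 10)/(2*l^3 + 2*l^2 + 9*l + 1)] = (-14*l^4 - 168*l^3 + 9*l^2 + 34*l + 87)/(4*l^6 + 8*l^5 + 40*l^4 + 40*l^3 + 85*l^2 + 18*l + 1)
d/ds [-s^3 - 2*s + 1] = -3*s^2 - 2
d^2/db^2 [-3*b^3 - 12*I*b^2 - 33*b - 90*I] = -18*b - 24*I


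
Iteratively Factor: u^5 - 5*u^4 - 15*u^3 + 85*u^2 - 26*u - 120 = (u + 1)*(u^4 - 6*u^3 - 9*u^2 + 94*u - 120) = (u - 2)*(u + 1)*(u^3 - 4*u^2 - 17*u + 60) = (u - 3)*(u - 2)*(u + 1)*(u^2 - u - 20) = (u - 5)*(u - 3)*(u - 2)*(u + 1)*(u + 4)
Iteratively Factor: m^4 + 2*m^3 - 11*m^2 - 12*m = (m)*(m^3 + 2*m^2 - 11*m - 12) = m*(m + 1)*(m^2 + m - 12) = m*(m + 1)*(m + 4)*(m - 3)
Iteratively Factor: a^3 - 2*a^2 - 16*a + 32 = (a - 2)*(a^2 - 16) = (a - 2)*(a + 4)*(a - 4)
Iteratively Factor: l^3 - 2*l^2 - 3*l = (l)*(l^2 - 2*l - 3) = l*(l + 1)*(l - 3)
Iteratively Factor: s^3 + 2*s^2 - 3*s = (s + 3)*(s^2 - s) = s*(s + 3)*(s - 1)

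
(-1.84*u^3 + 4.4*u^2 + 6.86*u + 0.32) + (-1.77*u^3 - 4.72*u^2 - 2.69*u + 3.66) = -3.61*u^3 - 0.319999999999999*u^2 + 4.17*u + 3.98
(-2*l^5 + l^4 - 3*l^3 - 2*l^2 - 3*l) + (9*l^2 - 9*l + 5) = -2*l^5 + l^4 - 3*l^3 + 7*l^2 - 12*l + 5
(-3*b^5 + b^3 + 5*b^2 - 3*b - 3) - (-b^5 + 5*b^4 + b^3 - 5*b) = -2*b^5 - 5*b^4 + 5*b^2 + 2*b - 3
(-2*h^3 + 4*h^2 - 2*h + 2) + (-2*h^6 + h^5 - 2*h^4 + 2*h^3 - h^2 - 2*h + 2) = -2*h^6 + h^5 - 2*h^4 + 3*h^2 - 4*h + 4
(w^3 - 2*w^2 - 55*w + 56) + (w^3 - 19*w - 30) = 2*w^3 - 2*w^2 - 74*w + 26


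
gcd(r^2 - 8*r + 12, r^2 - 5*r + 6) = r - 2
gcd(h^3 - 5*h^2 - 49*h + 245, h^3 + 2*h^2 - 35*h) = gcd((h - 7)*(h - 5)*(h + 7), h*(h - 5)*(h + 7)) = h^2 + 2*h - 35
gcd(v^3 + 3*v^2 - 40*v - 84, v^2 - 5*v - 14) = v + 2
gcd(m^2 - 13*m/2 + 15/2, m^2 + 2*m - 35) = m - 5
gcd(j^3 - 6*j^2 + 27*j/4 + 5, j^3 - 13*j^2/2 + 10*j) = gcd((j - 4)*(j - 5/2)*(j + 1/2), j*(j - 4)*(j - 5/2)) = j^2 - 13*j/2 + 10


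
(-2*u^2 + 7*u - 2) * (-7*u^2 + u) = 14*u^4 - 51*u^3 + 21*u^2 - 2*u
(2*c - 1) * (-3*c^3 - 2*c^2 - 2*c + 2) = -6*c^4 - c^3 - 2*c^2 + 6*c - 2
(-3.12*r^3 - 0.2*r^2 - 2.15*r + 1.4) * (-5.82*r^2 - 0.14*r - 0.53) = 18.1584*r^5 + 1.6008*r^4 + 14.1946*r^3 - 7.741*r^2 + 0.9435*r - 0.742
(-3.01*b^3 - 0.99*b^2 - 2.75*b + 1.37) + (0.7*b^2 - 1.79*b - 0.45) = -3.01*b^3 - 0.29*b^2 - 4.54*b + 0.92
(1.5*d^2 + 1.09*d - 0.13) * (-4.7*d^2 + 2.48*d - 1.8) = -7.05*d^4 - 1.403*d^3 + 0.6142*d^2 - 2.2844*d + 0.234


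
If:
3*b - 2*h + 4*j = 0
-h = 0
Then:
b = -4*j/3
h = 0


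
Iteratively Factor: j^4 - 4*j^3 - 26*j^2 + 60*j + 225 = (j + 3)*(j^3 - 7*j^2 - 5*j + 75) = (j - 5)*(j + 3)*(j^2 - 2*j - 15) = (j - 5)*(j + 3)^2*(j - 5)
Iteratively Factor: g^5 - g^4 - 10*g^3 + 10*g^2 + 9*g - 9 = (g + 3)*(g^4 - 4*g^3 + 2*g^2 + 4*g - 3) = (g + 1)*(g + 3)*(g^3 - 5*g^2 + 7*g - 3) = (g - 1)*(g + 1)*(g + 3)*(g^2 - 4*g + 3) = (g - 1)^2*(g + 1)*(g + 3)*(g - 3)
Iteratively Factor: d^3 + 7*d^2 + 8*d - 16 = (d + 4)*(d^2 + 3*d - 4) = (d - 1)*(d + 4)*(d + 4)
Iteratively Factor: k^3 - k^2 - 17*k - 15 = (k + 1)*(k^2 - 2*k - 15) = (k - 5)*(k + 1)*(k + 3)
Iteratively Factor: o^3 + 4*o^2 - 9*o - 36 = (o - 3)*(o^2 + 7*o + 12) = (o - 3)*(o + 4)*(o + 3)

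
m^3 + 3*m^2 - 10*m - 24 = (m - 3)*(m + 2)*(m + 4)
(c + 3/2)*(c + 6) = c^2 + 15*c/2 + 9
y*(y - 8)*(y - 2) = y^3 - 10*y^2 + 16*y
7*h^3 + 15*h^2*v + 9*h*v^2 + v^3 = (h + v)^2*(7*h + v)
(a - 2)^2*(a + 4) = a^3 - 12*a + 16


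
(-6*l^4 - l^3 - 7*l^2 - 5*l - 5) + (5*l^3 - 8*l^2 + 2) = -6*l^4 + 4*l^3 - 15*l^2 - 5*l - 3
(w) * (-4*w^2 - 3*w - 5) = -4*w^3 - 3*w^2 - 5*w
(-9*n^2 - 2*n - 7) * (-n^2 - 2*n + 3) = 9*n^4 + 20*n^3 - 16*n^2 + 8*n - 21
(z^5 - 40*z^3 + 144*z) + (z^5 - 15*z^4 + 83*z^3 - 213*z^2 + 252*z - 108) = 2*z^5 - 15*z^4 + 43*z^3 - 213*z^2 + 396*z - 108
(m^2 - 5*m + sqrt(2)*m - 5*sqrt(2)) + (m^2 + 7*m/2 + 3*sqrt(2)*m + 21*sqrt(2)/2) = 2*m^2 - 3*m/2 + 4*sqrt(2)*m + 11*sqrt(2)/2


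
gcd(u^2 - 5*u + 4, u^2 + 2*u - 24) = u - 4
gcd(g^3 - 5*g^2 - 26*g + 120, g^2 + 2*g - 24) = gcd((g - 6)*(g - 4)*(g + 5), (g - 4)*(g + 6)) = g - 4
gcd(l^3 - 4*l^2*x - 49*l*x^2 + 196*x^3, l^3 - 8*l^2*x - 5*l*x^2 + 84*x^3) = l^2 - 11*l*x + 28*x^2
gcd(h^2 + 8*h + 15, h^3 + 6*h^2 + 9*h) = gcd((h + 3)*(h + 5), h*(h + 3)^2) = h + 3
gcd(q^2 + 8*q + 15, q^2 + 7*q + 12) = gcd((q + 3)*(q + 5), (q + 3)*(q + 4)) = q + 3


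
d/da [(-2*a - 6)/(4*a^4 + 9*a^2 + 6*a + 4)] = 2*(-4*a^4 - 9*a^2 - 6*a + 2*(a + 3)*(8*a^3 + 9*a + 3) - 4)/(4*a^4 + 9*a^2 + 6*a + 4)^2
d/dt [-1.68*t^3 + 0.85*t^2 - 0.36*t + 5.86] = -5.04*t^2 + 1.7*t - 0.36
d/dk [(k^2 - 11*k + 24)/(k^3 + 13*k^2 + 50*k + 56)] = (-k^4 + 22*k^3 + 121*k^2 - 512*k - 1816)/(k^6 + 26*k^5 + 269*k^4 + 1412*k^3 + 3956*k^2 + 5600*k + 3136)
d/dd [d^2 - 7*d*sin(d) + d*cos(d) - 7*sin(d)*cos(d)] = -d*sin(d) - 7*d*cos(d) + 2*d - 7*sin(d) + cos(d) - 7*cos(2*d)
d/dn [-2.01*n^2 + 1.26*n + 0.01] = 1.26 - 4.02*n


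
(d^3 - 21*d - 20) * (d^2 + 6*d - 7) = d^5 + 6*d^4 - 28*d^3 - 146*d^2 + 27*d + 140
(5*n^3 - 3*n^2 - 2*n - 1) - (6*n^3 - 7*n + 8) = -n^3 - 3*n^2 + 5*n - 9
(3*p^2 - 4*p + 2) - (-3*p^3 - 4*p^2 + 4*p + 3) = 3*p^3 + 7*p^2 - 8*p - 1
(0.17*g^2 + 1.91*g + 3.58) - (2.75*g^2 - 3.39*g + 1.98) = -2.58*g^2 + 5.3*g + 1.6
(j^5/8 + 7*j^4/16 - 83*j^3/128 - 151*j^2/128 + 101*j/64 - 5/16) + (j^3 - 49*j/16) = j^5/8 + 7*j^4/16 + 45*j^3/128 - 151*j^2/128 - 95*j/64 - 5/16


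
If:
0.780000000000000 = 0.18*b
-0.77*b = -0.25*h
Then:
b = 4.33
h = 13.35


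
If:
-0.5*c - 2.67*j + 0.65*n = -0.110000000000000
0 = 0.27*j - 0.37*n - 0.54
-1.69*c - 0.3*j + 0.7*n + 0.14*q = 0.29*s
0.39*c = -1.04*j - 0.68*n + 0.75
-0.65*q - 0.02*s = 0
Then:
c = 57.98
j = -13.59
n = -11.37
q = 10.65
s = -346.14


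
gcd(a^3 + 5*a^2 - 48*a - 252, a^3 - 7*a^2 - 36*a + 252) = a^2 - a - 42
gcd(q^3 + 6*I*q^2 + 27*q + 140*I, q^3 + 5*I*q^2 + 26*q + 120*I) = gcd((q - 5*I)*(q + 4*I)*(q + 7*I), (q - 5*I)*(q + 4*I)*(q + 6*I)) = q^2 - I*q + 20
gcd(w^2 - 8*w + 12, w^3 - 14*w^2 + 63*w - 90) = w - 6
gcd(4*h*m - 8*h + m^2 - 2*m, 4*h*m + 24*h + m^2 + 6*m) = 4*h + m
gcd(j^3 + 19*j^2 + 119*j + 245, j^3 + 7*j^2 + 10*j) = j + 5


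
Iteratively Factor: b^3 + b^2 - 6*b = (b)*(b^2 + b - 6) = b*(b - 2)*(b + 3)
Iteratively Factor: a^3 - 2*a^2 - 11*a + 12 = (a + 3)*(a^2 - 5*a + 4) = (a - 1)*(a + 3)*(a - 4)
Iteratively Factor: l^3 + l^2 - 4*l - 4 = (l + 1)*(l^2 - 4) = (l - 2)*(l + 1)*(l + 2)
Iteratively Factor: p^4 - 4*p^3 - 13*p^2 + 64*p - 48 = (p - 3)*(p^3 - p^2 - 16*p + 16) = (p - 3)*(p + 4)*(p^2 - 5*p + 4) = (p - 4)*(p - 3)*(p + 4)*(p - 1)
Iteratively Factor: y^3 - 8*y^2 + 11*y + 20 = (y + 1)*(y^2 - 9*y + 20) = (y - 5)*(y + 1)*(y - 4)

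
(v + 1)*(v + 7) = v^2 + 8*v + 7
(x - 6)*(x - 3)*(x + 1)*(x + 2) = x^4 - 6*x^3 - 7*x^2 + 36*x + 36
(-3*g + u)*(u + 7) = -3*g*u - 21*g + u^2 + 7*u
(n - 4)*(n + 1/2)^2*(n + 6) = n^4 + 3*n^3 - 87*n^2/4 - 47*n/2 - 6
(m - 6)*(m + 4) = m^2 - 2*m - 24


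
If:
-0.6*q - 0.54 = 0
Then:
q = -0.90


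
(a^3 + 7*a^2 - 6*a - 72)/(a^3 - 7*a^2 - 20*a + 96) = (a + 6)/(a - 8)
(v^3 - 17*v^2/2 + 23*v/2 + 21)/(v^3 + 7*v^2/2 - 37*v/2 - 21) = (v - 6)/(v + 6)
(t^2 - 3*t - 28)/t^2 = 1 - 3/t - 28/t^2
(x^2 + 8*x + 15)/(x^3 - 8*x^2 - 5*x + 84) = (x + 5)/(x^2 - 11*x + 28)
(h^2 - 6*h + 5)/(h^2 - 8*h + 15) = (h - 1)/(h - 3)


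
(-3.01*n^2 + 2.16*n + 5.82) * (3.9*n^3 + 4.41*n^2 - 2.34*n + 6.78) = -11.739*n^5 - 4.8501*n^4 + 39.267*n^3 + 0.204000000000004*n^2 + 1.026*n + 39.4596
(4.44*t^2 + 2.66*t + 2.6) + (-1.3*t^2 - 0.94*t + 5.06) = 3.14*t^2 + 1.72*t + 7.66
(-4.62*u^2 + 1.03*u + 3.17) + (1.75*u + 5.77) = -4.62*u^2 + 2.78*u + 8.94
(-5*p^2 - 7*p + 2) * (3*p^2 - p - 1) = -15*p^4 - 16*p^3 + 18*p^2 + 5*p - 2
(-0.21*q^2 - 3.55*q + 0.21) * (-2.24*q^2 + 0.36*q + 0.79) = 0.4704*q^4 + 7.8764*q^3 - 1.9143*q^2 - 2.7289*q + 0.1659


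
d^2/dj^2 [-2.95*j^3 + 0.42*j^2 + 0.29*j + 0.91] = 0.84 - 17.7*j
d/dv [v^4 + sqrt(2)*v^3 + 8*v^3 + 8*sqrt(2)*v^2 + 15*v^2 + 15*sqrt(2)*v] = 4*v^3 + 3*sqrt(2)*v^2 + 24*v^2 + 16*sqrt(2)*v + 30*v + 15*sqrt(2)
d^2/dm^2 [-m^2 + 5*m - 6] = -2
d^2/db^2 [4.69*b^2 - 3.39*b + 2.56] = 9.38000000000000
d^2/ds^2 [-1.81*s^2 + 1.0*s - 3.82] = -3.62000000000000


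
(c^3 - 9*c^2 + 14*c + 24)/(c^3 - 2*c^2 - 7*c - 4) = (c - 6)/(c + 1)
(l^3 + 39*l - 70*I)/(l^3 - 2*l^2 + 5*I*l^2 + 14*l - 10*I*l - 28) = (l - 5*I)/(l - 2)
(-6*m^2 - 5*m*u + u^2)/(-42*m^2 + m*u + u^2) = (m + u)/(7*m + u)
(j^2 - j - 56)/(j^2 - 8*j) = (j + 7)/j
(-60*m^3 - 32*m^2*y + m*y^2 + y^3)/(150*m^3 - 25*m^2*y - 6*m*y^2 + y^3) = (2*m + y)/(-5*m + y)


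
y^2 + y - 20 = (y - 4)*(y + 5)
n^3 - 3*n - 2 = (n - 2)*(n + 1)^2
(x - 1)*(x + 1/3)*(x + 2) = x^3 + 4*x^2/3 - 5*x/3 - 2/3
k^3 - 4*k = k*(k - 2)*(k + 2)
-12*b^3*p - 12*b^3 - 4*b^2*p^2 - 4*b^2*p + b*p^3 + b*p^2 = (-6*b + p)*(2*b + p)*(b*p + b)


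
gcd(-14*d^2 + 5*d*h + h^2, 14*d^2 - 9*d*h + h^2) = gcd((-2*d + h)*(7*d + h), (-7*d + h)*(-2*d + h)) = 2*d - h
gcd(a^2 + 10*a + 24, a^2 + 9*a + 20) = a + 4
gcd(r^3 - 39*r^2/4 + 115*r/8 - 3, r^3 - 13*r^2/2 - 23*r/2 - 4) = r - 8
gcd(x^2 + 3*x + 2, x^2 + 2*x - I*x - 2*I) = x + 2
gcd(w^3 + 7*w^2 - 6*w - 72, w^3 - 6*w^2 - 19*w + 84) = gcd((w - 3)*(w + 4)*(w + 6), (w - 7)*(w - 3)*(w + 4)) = w^2 + w - 12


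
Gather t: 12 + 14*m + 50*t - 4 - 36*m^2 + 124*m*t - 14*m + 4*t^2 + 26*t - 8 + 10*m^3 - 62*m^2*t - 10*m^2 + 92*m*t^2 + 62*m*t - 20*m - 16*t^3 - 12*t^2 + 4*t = 10*m^3 - 46*m^2 - 20*m - 16*t^3 + t^2*(92*m - 8) + t*(-62*m^2 + 186*m + 80)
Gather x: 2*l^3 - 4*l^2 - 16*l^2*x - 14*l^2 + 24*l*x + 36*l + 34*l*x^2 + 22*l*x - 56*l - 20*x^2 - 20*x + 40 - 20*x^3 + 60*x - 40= 2*l^3 - 18*l^2 - 20*l - 20*x^3 + x^2*(34*l - 20) + x*(-16*l^2 + 46*l + 40)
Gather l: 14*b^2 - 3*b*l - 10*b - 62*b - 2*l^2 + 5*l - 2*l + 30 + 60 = 14*b^2 - 72*b - 2*l^2 + l*(3 - 3*b) + 90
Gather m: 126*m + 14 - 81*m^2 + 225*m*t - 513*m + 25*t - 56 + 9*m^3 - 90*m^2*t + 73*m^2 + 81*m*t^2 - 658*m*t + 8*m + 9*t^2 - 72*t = 9*m^3 + m^2*(-90*t - 8) + m*(81*t^2 - 433*t - 379) + 9*t^2 - 47*t - 42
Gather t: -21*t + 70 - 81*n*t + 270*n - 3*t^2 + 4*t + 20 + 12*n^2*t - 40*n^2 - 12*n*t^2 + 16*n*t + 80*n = -40*n^2 + 350*n + t^2*(-12*n - 3) + t*(12*n^2 - 65*n - 17) + 90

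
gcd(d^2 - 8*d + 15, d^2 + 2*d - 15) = d - 3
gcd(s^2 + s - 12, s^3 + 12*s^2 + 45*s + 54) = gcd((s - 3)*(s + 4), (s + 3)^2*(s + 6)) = 1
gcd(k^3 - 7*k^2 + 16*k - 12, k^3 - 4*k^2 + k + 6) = k^2 - 5*k + 6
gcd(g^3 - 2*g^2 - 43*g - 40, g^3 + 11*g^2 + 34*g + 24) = g + 1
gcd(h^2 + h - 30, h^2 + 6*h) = h + 6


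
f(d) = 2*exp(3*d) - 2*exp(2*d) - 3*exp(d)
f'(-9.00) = 0.00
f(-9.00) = 0.00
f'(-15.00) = 0.00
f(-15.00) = 0.00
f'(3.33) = 127637.77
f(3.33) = 41969.68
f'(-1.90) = -0.52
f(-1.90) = -0.49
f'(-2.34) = -0.32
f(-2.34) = -0.31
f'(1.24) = 189.45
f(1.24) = 48.28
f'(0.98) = 77.10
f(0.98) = 15.64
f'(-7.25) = -0.00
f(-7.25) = -0.00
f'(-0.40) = -2.00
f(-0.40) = -2.31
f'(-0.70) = -1.74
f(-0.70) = -1.74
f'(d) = 6*exp(3*d) - 4*exp(2*d) - 3*exp(d)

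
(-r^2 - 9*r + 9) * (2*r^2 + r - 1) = -2*r^4 - 19*r^3 + 10*r^2 + 18*r - 9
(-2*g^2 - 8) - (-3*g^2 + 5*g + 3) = g^2 - 5*g - 11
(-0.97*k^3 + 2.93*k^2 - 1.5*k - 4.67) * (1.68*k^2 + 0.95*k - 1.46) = -1.6296*k^5 + 4.0009*k^4 + 1.6797*k^3 - 13.5484*k^2 - 2.2465*k + 6.8182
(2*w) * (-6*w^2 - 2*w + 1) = -12*w^3 - 4*w^2 + 2*w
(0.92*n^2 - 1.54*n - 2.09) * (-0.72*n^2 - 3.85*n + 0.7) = -0.6624*n^4 - 2.4332*n^3 + 8.0778*n^2 + 6.9685*n - 1.463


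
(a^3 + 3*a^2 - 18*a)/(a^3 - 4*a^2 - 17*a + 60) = a*(a + 6)/(a^2 - a - 20)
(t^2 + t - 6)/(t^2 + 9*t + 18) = (t - 2)/(t + 6)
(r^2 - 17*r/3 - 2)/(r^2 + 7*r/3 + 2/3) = (r - 6)/(r + 2)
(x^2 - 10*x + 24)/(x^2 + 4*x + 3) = (x^2 - 10*x + 24)/(x^2 + 4*x + 3)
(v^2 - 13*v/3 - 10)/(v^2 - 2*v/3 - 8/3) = (-3*v^2 + 13*v + 30)/(-3*v^2 + 2*v + 8)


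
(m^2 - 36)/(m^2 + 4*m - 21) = (m^2 - 36)/(m^2 + 4*m - 21)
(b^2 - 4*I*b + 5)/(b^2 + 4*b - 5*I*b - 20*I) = (b + I)/(b + 4)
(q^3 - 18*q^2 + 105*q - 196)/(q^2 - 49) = (q^2 - 11*q + 28)/(q + 7)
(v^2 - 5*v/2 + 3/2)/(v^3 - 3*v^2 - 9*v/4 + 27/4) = 2*(v - 1)/(2*v^2 - 3*v - 9)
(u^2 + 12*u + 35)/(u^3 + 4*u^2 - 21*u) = (u + 5)/(u*(u - 3))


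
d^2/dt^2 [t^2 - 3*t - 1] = 2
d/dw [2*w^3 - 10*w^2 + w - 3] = 6*w^2 - 20*w + 1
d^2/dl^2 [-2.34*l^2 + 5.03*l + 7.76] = -4.68000000000000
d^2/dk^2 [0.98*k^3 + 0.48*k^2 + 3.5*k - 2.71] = 5.88*k + 0.96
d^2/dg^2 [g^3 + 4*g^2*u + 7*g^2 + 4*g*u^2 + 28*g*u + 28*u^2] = 6*g + 8*u + 14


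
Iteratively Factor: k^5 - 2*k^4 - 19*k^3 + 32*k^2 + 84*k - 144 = (k - 2)*(k^4 - 19*k^2 - 6*k + 72) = (k - 4)*(k - 2)*(k^3 + 4*k^2 - 3*k - 18) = (k - 4)*(k - 2)*(k + 3)*(k^2 + k - 6) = (k - 4)*(k - 2)^2*(k + 3)*(k + 3)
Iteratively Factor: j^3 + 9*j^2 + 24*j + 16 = (j + 1)*(j^2 + 8*j + 16) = (j + 1)*(j + 4)*(j + 4)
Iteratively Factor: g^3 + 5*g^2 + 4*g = (g + 4)*(g^2 + g) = g*(g + 4)*(g + 1)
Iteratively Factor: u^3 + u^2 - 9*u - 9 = (u + 3)*(u^2 - 2*u - 3) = (u + 1)*(u + 3)*(u - 3)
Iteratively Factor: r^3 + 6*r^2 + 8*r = (r)*(r^2 + 6*r + 8) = r*(r + 2)*(r + 4)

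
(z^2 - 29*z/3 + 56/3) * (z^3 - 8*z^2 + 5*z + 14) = z^5 - 53*z^4/3 + 101*z^3 - 551*z^2/3 - 42*z + 784/3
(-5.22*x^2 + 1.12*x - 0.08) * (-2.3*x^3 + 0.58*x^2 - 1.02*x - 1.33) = 12.006*x^5 - 5.6036*x^4 + 6.158*x^3 + 5.7538*x^2 - 1.408*x + 0.1064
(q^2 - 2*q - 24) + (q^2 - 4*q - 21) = 2*q^2 - 6*q - 45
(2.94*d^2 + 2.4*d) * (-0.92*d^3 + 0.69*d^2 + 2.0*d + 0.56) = -2.7048*d^5 - 0.1794*d^4 + 7.536*d^3 + 6.4464*d^2 + 1.344*d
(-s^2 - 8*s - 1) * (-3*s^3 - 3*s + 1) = 3*s^5 + 24*s^4 + 6*s^3 + 23*s^2 - 5*s - 1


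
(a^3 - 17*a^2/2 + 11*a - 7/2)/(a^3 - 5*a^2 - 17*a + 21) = (a - 1/2)/(a + 3)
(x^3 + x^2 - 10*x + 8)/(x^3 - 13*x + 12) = (x - 2)/(x - 3)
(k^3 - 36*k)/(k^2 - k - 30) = k*(k + 6)/(k + 5)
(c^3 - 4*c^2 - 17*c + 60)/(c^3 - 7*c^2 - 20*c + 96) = (c - 5)/(c - 8)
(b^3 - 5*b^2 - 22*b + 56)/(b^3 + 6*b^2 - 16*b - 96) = (b^2 - 9*b + 14)/(b^2 + 2*b - 24)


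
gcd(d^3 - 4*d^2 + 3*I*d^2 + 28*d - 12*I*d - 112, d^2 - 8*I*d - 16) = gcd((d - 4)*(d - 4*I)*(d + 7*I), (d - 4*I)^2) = d - 4*I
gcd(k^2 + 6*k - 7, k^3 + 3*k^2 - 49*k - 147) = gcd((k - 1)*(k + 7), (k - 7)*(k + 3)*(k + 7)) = k + 7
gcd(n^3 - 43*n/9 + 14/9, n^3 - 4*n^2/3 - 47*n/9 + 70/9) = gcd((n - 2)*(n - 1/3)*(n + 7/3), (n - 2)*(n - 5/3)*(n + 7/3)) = n^2 + n/3 - 14/3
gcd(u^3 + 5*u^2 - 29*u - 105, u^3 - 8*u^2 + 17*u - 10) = u - 5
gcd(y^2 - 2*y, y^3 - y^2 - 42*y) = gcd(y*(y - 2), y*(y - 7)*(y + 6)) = y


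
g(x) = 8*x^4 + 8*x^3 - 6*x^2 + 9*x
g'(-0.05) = 9.66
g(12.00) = 178956.00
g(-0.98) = -14.73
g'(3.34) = 1428.96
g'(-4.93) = -3182.86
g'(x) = 32*x^3 + 24*x^2 - 12*x + 9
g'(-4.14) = -1800.62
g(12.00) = 178956.00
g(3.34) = 1256.78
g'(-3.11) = -684.12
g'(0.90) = 40.97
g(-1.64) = -8.31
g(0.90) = 14.32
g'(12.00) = 58617.00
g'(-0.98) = 13.69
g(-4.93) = 3577.04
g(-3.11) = 421.73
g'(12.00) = 58617.00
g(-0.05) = -0.47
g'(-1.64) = -47.92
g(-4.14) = 1642.37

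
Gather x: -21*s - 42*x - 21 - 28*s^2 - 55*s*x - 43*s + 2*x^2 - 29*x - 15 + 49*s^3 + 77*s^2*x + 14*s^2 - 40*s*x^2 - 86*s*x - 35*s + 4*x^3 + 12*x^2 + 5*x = 49*s^3 - 14*s^2 - 99*s + 4*x^3 + x^2*(14 - 40*s) + x*(77*s^2 - 141*s - 66) - 36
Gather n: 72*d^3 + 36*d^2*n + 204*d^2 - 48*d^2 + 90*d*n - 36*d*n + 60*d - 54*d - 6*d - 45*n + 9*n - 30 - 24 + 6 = 72*d^3 + 156*d^2 + n*(36*d^2 + 54*d - 36) - 48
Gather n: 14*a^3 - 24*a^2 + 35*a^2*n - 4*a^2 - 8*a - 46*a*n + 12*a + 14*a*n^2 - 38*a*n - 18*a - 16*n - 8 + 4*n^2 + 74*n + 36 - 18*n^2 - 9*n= 14*a^3 - 28*a^2 - 14*a + n^2*(14*a - 14) + n*(35*a^2 - 84*a + 49) + 28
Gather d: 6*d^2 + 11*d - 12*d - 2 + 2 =6*d^2 - d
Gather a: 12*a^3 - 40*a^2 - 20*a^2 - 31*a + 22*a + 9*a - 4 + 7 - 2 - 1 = 12*a^3 - 60*a^2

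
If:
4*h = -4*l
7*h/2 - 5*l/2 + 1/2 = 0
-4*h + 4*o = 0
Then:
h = -1/12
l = 1/12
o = -1/12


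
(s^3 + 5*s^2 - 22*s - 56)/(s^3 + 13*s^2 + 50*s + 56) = (s - 4)/(s + 4)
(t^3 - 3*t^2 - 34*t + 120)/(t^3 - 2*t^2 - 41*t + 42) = (t^2 - 9*t + 20)/(t^2 - 8*t + 7)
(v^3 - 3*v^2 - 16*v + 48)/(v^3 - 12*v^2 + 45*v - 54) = (v^2 - 16)/(v^2 - 9*v + 18)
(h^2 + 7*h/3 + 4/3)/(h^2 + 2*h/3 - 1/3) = (3*h + 4)/(3*h - 1)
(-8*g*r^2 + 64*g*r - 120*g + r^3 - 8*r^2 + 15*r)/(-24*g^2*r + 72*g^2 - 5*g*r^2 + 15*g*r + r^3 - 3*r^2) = (r - 5)/(3*g + r)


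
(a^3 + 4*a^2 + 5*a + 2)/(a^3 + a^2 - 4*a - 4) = (a + 1)/(a - 2)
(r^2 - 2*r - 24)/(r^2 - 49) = (r^2 - 2*r - 24)/(r^2 - 49)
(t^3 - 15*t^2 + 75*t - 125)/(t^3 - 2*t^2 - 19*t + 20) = (t^2 - 10*t + 25)/(t^2 + 3*t - 4)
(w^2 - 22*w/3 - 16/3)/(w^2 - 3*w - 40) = (w + 2/3)/(w + 5)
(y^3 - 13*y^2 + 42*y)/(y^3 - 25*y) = (y^2 - 13*y + 42)/(y^2 - 25)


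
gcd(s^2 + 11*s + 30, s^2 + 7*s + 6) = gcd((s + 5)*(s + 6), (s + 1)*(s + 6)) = s + 6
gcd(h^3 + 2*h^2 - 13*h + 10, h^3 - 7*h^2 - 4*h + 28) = h - 2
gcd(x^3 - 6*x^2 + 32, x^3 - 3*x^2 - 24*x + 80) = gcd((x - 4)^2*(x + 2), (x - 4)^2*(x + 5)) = x^2 - 8*x + 16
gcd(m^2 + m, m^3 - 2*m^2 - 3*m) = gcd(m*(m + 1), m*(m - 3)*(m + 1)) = m^2 + m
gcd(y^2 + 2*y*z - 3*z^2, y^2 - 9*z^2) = y + 3*z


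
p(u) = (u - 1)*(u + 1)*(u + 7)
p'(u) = (u - 1)*(u + 1) + (u - 1)*(u + 7) + (u + 1)*(u + 7)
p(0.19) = -6.93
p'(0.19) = 1.77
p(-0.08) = -6.88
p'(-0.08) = -2.10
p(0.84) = -2.31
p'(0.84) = 12.88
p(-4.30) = 47.22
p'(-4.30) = -5.73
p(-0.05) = -6.93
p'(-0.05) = -1.69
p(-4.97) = 48.11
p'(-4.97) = 3.52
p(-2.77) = 28.23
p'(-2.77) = -16.76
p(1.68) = 15.82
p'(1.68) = 30.99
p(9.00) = 1280.00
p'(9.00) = 368.00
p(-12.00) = -715.00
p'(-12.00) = 263.00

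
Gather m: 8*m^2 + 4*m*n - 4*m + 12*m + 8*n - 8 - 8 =8*m^2 + m*(4*n + 8) + 8*n - 16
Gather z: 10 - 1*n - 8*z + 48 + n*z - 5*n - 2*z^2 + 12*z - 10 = -6*n - 2*z^2 + z*(n + 4) + 48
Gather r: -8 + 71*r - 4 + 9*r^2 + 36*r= 9*r^2 + 107*r - 12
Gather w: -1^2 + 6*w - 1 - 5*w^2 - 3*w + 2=-5*w^2 + 3*w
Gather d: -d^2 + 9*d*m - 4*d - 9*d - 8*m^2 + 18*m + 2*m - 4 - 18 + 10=-d^2 + d*(9*m - 13) - 8*m^2 + 20*m - 12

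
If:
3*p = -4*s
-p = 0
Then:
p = 0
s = 0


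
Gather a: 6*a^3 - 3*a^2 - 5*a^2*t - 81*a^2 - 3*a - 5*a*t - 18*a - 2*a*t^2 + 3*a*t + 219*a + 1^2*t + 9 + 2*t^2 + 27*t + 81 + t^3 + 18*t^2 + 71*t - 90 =6*a^3 + a^2*(-5*t - 84) + a*(-2*t^2 - 2*t + 198) + t^3 + 20*t^2 + 99*t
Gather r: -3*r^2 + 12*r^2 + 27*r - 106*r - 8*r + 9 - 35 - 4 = 9*r^2 - 87*r - 30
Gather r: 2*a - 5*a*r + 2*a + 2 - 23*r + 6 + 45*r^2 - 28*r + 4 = 4*a + 45*r^2 + r*(-5*a - 51) + 12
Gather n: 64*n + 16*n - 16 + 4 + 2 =80*n - 10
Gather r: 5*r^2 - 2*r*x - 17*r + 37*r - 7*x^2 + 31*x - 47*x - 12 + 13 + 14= 5*r^2 + r*(20 - 2*x) - 7*x^2 - 16*x + 15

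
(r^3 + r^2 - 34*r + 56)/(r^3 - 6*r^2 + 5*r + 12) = (r^2 + 5*r - 14)/(r^2 - 2*r - 3)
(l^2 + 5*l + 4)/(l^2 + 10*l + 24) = (l + 1)/(l + 6)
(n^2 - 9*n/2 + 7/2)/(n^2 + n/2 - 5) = (2*n^2 - 9*n + 7)/(2*n^2 + n - 10)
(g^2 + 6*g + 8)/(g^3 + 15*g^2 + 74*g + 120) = (g + 2)/(g^2 + 11*g + 30)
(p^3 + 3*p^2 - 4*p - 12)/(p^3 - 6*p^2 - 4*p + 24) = (p + 3)/(p - 6)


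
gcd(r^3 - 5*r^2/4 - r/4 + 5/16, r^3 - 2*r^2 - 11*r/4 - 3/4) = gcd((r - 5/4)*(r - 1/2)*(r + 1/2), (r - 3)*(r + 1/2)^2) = r + 1/2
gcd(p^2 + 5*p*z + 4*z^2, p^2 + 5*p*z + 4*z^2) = p^2 + 5*p*z + 4*z^2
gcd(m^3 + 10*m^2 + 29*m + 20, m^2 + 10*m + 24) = m + 4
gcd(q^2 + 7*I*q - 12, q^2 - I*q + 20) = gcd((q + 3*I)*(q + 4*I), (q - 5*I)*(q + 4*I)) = q + 4*I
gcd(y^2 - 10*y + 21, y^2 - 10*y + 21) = y^2 - 10*y + 21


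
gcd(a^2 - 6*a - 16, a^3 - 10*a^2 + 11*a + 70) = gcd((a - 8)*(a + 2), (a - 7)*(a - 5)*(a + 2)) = a + 2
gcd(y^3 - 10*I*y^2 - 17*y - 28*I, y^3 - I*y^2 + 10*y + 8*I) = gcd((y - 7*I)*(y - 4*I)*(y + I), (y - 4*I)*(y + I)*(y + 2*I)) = y^2 - 3*I*y + 4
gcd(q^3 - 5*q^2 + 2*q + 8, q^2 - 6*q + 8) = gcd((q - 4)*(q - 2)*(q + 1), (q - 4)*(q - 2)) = q^2 - 6*q + 8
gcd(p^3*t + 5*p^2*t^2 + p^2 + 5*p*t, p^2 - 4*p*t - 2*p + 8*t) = 1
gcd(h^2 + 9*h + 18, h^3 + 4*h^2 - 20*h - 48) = h + 6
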